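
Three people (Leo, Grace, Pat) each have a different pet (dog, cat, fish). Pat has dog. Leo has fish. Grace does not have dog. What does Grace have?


From clues:
  Pat → dog
  Leo → fish
By elimination, Grace gets the remaining.

cat


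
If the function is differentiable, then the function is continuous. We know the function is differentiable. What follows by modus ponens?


Modus ponens: P → Q, P ⊢ Q
P: the function is differentiable
Q: the function is continuous
We have P → Q and P is true.
By modus ponens, Q must be true.

The function is continuous


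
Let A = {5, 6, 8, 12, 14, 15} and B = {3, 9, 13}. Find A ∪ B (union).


A = {5, 6, 8, 12, 14, 15}
B = {3, 9, 13}
Operation: union
All elements combined: 3, 5, 6, 8, 9, 12, 13, 14, 15

{3, 5, 6, 8, 9, 12, 13, 14, 15}


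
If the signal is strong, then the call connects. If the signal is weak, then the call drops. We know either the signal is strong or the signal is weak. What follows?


Constructive dilemma: (P → Q) ∧ (R → S), P ∨ R ⊢ Q ∨ S
Premise 1: the signal is strong → the call connects
Premise 2: the signal is weak → the call drops
Premise 3: the signal is strong ∨ the signal is weak
Case 1: Assuming the signal is strong, then by Premise 1, the call connects.
Case 2: Assuming the signal is weak, then by Premise 2, the call drops.
Since one of the signal is strong or the signal is weak must hold, we get the call connects or the call drops.

The call connects or the call drops.


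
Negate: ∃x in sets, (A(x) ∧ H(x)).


Original: ∃x (A(x) ∧ H(x))
Rule: ¬∀→∃, ¬∃→∀, negate predicate.
Negation: ∀x (¬A(x) ∨ ¬H(x))

∀x (¬A(x) ∨ ¬H(x))


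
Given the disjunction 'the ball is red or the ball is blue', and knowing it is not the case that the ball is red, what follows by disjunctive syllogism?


Disjunctive syllogism: P ∨ Q, ¬P ⊢ Q
Disjunction: the ball is red ∨ the ball is blue
We know it is not the case that the ball is red.
By disjunctive syllogism, the other disjunct must be true.

The ball is blue


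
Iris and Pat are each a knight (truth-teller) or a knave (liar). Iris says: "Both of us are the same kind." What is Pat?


Iris says: "Both of us are the same kind."
Case 1: Iris is a Knight (truth-teller)
  Statement is true → they ARE the same → Pat is also a Knight
Case 2: Iris is a Knave (liar)
  Statement is false → they are NOT the same → Pat is a Knight
In both cases, Pat is a Knight.

Knight


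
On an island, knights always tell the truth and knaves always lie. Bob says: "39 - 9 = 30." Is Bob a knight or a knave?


Statement: "39 - 9 = 30."
Actual: 39 - 9 = 30
Claimed: 30
Statement is TRUE → Bob tells the truth → Knight

Knight


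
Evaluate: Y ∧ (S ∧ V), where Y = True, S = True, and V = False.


Y = True, S = True, V = False
Step 1: S ∧ V = True AND False = False
Step 2: Y ∧ False = True AND False = False
AND is true only when ALL operands are true.

False


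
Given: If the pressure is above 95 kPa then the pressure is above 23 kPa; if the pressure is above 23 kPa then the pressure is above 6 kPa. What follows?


Hypothetical syllogism: P → Q, Q → R ⊢ P → R
Premise 1: the pressure is above 95 kPa → the pressure is above 23 kPa
Premise 2: the pressure is above 23 kPa → the pressure is above 6 kPa
Chain the implications: the middle term (the pressure is above 23 kPa) links the two.
Conclusion: If the pressure is above 95 kPa, then the pressure is above 6 kPa.

If the pressure is above 95 kPa, then the pressure is above 6 kPa.


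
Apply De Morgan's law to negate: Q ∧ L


De Morgan's law: ¬(P ∧ Q) ≡ ¬P ∨ ¬Q
¬(Q ∧ L) = ¬Q ∨ ¬L

¬Q ∨ ¬L


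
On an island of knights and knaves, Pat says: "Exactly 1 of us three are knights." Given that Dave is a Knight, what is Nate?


Pat claims exactly 1 knights among Pat, Dave, Nate.
Given: Dave is a Knight.

Case 1: Pat is a Knight (tells truth)
  Then exactly 1 of the three are knights.
  Counting Pat, Dave: 2 knight(s) so far. Need -1 more → impossible.
Case 2: Pat is a Knave (lies)
  Then the count is NOT 1.
  If Nate = Knave, count = 1 = 1 → claim would be true, contradicts lie.
  If Nate = Knight, count = 2 ≠ 1 → lie confirmed ✓

Nate is a Knight.

Knight


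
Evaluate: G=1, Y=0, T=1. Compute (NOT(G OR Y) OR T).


G OR Y = 1
NOT(1) = 0
0 OR 1 = 1

1


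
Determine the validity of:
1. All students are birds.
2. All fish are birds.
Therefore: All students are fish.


Premise 1: All students are birds.
Premise 2: All fish are birds.
Conclusion: All students are fish.
Fallacy: undistributed middle. birds is predicate in both.
Counterexample: students and fish could be disjoint subsets of birds.

Invalid


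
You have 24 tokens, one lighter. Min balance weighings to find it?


Each weighing has 3 outcomes (left heavy / balance / right heavy), so k weighings distinguish at most 3^k cases; splitting into three near-equal groups achieves this.
Need 3^k ≥ 24: 3^2 = 9 < 24 ≤ 3^3 = 27
k = ⌈log₃(24)⌉ = 3

3


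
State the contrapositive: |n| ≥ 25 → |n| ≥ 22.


Original: If |n| ≥ 25, then |n| ≥ 22
Contrapositive: If ¬Q, then ¬P
Negate Q: not (|n| ≥ 22)
Negate P: not (|n| ≥ 25)

If not (|n| ≥ 22), then not (|n| ≥ 25).


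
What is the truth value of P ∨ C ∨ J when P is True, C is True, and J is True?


P = True, C = True, J = True
Step 1: P ∨ C = True OR True = True
Step 2: True ∨ J = True OR True = True
OR is true when at least one operand is true.

True


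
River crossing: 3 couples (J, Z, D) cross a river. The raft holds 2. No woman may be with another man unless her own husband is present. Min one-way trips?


Label couples J, Z, D (H = husband, W = wife).
Counting alone: 6 people, the raft carries 2 and someone must bring it back, so each round trip nets at most +1 on the far side until the last crossing → at least 9 trips. The jealousy constraint makes 9 impossible; the shortest valid schedule has 11:
1. WJ+WZ →  (far: WJ,WZ; near: HJ,HZ,HD,WD)
2. WJ ←       (far: WZ; near: HJ,HZ,HD,WJ,WD)
3. WJ+WD →  (far: WJ,WZ,WD; near: HJ,HZ,HD)
4. WJ ←       (far: WZ,WD; near: HJ,HZ,HD,WJ)
5. HZ+HD →  (far: HZ,WZ,HD,WD; near: HJ,WJ)
6. HZ+WZ ←  (far: HD,WD; near: HJ,WJ,HZ,WZ)
7. HJ+HZ →  (far: HJ,HZ,HD,WD; near: WJ,WZ)
8. WD ←       (far: HJ,HZ,HD; near: WJ,WZ,WD)
9. WJ+WZ →  (far: HJ,WJ,HZ,WZ,HD; near: WD)
10. HD ←      (far: HJ,WJ,HZ,WZ; near: HD,WD)
11. HD+WD → (far: all six; near: empty)
In every state each wife is either with her husband or with no other man.
Minimum trips = 11

11


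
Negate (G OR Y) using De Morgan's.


De Morgan's law: ¬(P ∨ Q) ≡ ¬P ∧ ¬Q
¬(G ∨ Y) = ¬G ∧ ¬Y

¬G ∧ ¬Y


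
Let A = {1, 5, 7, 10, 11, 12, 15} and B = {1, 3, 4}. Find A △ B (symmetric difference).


A = {1, 5, 7, 10, 11, 12, 15}
B = {1, 3, 4}
Operation: symmetric difference
In A only: [5, 7, 10, 11, 12, 15], in B only: [3, 4]

{3, 4, 5, 7, 10, 11, 12, 15}


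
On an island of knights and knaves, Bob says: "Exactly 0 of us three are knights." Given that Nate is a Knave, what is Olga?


Bob claims exactly 0 knights among Bob, Nate, Olga.
Given: Nate is a Knave.

Case 1: Bob is a Knight (tells truth)
  Then exactly 0 of the three are knights.
  Counting Bob, Nate: 1 knight(s) so far. Need -1 more → impossible.
Case 2: Bob is a Knave (lies)
  Then the count is NOT 0.
  If Olga = Knave, count = 0 = 0 → claim would be true, contradicts lie.
  If Olga = Knight, count = 1 ≠ 0 → lie confirmed ✓

Olga is a Knight.

Knight


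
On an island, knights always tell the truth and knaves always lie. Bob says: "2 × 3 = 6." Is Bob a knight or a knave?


Statement: "2 × 3 = 6."
Actual: 2 × 3 = 6
Claimed: 6
Statement is TRUE → Bob tells the truth → Knight

Knight


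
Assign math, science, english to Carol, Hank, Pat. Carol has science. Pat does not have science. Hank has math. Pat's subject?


From clues:
  Hank → math
  Carol → science
By elimination, Pat gets the remaining.

english


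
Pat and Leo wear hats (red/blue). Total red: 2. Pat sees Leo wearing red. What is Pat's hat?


Total red = 2, Leo = red
Red accounted for: 1
Remaining for Pat: 1
Pat's hat is red.

red


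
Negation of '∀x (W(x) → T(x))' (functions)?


Original: ∀x (W(x) → T(x))
Rule: ¬∀→∃, ¬∃→∀, negate predicate.
Negation: ∃x (W(x) ∧ ¬T(x))

∃x (W(x) ∧ ¬T(x))


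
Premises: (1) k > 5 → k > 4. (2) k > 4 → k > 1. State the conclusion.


Hypothetical syllogism: P → Q, Q → R ⊢ P → R
Premise 1: k > 5 → k > 4
Premise 2: k > 4 → k > 1
Chain the implications: the middle term (k > 4) links the two.
Conclusion: If k > 5, then k > 1.

If k > 5, then k > 1.


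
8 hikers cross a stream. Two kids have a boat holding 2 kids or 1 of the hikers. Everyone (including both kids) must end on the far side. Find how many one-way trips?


Per crossing of one of the hikers: kids→, one←, one of the hikers→, one← = 4 trips
8 × 4 = 32, + 1 final kids→ = 33
Minimum trips = 33

33


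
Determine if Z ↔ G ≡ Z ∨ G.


Expression 1: Z ↔ G
Expression 2: Z ∨ G
Truth table (Z G | Expr1 Expr2):
  T T |   T     T
  T F |   F     T   ← differ
  F T |   F     T   ← differ
  F F |   T     F   ← differ
Counterexample: Z=T, G=F gives Expr1 = F but Expr2 = T, so the expressions are NOT logically equivalent.

No


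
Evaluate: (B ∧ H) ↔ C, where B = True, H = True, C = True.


B = True, H = True, C = True
Step 1: B ∧ H = True AND True = True
Step 2: (True) ↔ C: true when both sides have same truth value.
Result: True ↔ True = True

True


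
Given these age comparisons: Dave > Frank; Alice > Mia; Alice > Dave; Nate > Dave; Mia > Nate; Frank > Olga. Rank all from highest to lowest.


Constraints: Dave > Frank; Alice > Mia; Alice > Dave; Nate > Dave; Mia > Nate; Frank > Olga
Method: at each step, the next-highest is the one remaining person who never appears on the smaller side of a constraint between remaining people.
  Step 1: remaining {Nate, Olga, Mia, Alice, Frank, Dave}; on the smaller side: {Nate, Olga, Mia, Frank, Dave} → Alice is next (Alice > Mia; Alice > Dave).
  Step 2: remaining {Nate, Olga, Mia, Frank, Dave}; on the smaller side: {Nate, Olga, Frank, Dave} → Mia is next (Mia > Nate).
  Step 3: remaining {Nate, Olga, Frank, Dave}; on the smaller side: {Olga, Frank, Dave} → Nate is next (Nate > Dave).
  Step 4: remaining {Olga, Frank, Dave}; on the smaller side: {Olga, Frank} → Dave is next (Dave > Frank).
  Step 5: remaining {Olga, Frank}; on the smaller side: {Olga} → Frank is next (Frank > Olga).
  Step 6: only Olga remains → lowest.
Final ranking (highest to lowest):

Alice > Mia > Nate > Dave > Frank > Olga


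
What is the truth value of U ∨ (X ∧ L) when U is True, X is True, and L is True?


U = True, X = True, L = True
Step 1: X ∧ L = True AND True = True
Step 2: U ∨ True = True OR True = True
AND evaluated first (higher precedence); then OR applied.

True


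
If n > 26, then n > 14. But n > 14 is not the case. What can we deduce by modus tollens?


Modus tollens: P → Q, ¬Q ⊢ ¬P
P: n > 26
Q: n > 14
We have P → Q and Q is false.
By modus tollens, P must be false.

It is not the case that n > 26


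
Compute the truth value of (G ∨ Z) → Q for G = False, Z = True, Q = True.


G = False, Z = True, Q = True
Step 1: G ∨ Z = False OR True = True
Step 2: (True) → Q: false only when antecedent=True and Q=False.
Result: True

True


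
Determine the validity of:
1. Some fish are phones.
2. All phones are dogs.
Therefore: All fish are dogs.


Premise 1: Some fish are phones.
Premise 2: All phones are dogs.
Conclusion: All fish are dogs.
Fallacy: illicit minor. The minor term (fish) is distributed in the conclusion ('All fish ...') but undistributed in its premise ('Some fish are phones' doesn't cover all fish).
Only 'Some fish are dogs' follows, not 'All'.

Invalid


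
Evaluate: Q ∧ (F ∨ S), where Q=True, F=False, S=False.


Q = True, F = False, S = False
Expression: Q ∧ (F ∨ S)
Step 1: F ∨ S = False OR False = False
Step 2: Q ∧ (False) = True AND False = False

False


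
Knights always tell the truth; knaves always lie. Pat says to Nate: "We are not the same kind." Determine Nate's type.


Pat says: "We are not the same kind."
Case 1: Pat is a Knight (truth-teller)
  Statement is true → they ARE different → Nate is a Knave
Case 2: Pat is a Knave (liar)
  Statement is false → they are NOT different → Nate is a Knave
In both cases, Nate is a Knave.

Knave


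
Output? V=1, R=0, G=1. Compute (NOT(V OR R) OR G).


V OR R = 1
NOT(1) = 0
0 OR 1 = 1

1


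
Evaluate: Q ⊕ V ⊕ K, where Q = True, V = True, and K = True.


Q = True, V = True, K = True
Step 1: Q ⊕ V = True XOR True = False
Step 2: False ⊕ K = False XOR True = True
XOR is true when an odd number of operands are true.

True


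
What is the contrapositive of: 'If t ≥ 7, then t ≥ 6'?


Original: If t ≥ 7, then t ≥ 6
Contrapositive: If ¬Q, then ¬P
Negate Q: not (t ≥ 6)
Negate P: not (t ≥ 7)

If not (t ≥ 6), then not (t ≥ 7).


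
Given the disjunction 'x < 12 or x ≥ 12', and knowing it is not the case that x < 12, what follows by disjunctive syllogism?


Disjunctive syllogism: P ∨ Q, ¬P ⊢ Q
Disjunction: x < 12 ∨ x ≥ 12
We know it is not the case that x < 12.
By disjunctive syllogism, the other disjunct must be true.

x ≥ 12


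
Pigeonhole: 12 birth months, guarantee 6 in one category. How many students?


Pigeonhole: to guarantee k in one of n categories, need (k-1)×n + 1.
k = 6, n = 12
Minimum = (6-1) × 12 + 1 = 5 × 12 + 1

61


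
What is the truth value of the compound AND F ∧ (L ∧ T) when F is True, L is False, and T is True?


F = True, L = False, T = True
Step 1: L ∧ T = False AND True = False
Step 2: F ∧ False = True AND False = False
AND is true only when ALL operands are true.

False


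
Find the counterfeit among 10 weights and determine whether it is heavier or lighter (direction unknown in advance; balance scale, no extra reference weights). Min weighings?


Let n = 10. 20 possibilities (n weights × lighter/heavier); each weighing has 3 outcomes.
Bound for k weighings: say the first weighing puts j weights on each pan. If it tips, the 2j weighed weights remain suspects (each with a known direction) and k-1 weighings give 3^(k-1) outcomes; 3^(k-1) is odd, so 2j ≤ 3^(k-1) - 1. If it balances, the n - 2j unweighed weights remain with direction unknown: 2(n - 2j) ≤ 3^(k-1) - 1 by the same parity argument. Adding, n ≤ (3^(k-1) - 1) + (3^(k-1) - 1)/2 = (3^k - 3)/2, and the classical three-group strategy achieves this (3 weights in 2 weighings, 12 in 3, 39 in 4, 120 in 5).
So we need the smallest k with (3^k - 3)/2 ≥ 10.
k = 2: (3^2 - 3)/2 = 3 < 10 ✗
k = 3: (3^3 - 3)/2 = 12 ≥ 10 ✓

3


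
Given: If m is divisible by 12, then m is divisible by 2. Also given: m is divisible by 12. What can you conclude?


Modus ponens: P → Q, P ⊢ Q
P: m is divisible by 12
Q: m is divisible by 2
We have P → Q and P is true.
By modus ponens, Q must be true.

m is divisible by 2


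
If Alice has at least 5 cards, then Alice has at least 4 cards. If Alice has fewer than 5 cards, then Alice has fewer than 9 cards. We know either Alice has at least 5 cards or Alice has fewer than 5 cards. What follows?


Constructive dilemma: (P → Q) ∧ (R → S), P ∨ R ⊢ Q ∨ S
Premise 1: Alice has at least 5 cards → Alice has at least 4 cards
Premise 2: Alice has fewer than 5 cards → Alice has fewer than 9 cards
Premise 3: Alice has at least 5 cards ∨ Alice has fewer than 5 cards
Case 1: Assuming Alice has at least 5 cards, then by Premise 1, Alice has at least 4 cards.
Case 2: Assuming Alice has fewer than 5 cards, then by Premise 2, Alice has fewer than 9 cards.
Since one of Alice has at least 5 cards or Alice has fewer than 5 cards must hold, we get Alice has at least 4 cards or Alice has fewer than 9 cards.

Alice has at least 4 cards or Alice has fewer than 9 cards.


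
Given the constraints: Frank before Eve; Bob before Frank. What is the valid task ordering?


Constraints: Frank before Eve; Bob before Frank
Method: repeatedly schedule the remaining task that has no remaining task required before it.
  Step 1: remaining {Bob, Eve, Frank}; every task except Bob still has a predecessor pending → schedule Bob.
  Step 2: remaining {Eve, Frank}; every task except Frank still has a predecessor pending → schedule Frank.
  Step 3: only Eve remains → schedule Eve.
Resulting order:

Bob → Frank → Eve


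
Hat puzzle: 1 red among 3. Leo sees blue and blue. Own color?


Total red = 1, seen red = 0
Own red = 1 - 0 = 1
Leo's hat is red.

red


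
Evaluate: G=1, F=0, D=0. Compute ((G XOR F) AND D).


G XOR F = 1^0 = 1
1 AND 0 = 0

0


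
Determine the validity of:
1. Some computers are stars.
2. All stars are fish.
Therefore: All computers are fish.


Premise 1: Some computers are stars.
Premise 2: All stars are fish.
Conclusion: All computers are fish.
Fallacy: illicit minor. The minor term (computers) is distributed in the conclusion ('All computers ...') but undistributed in its premise ('Some computers are stars' doesn't cover all computers).
Only 'Some computers are fish' follows, not 'All'.

Invalid


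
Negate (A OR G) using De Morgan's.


De Morgan's law: ¬(P ∨ Q) ≡ ¬P ∧ ¬Q
¬(A ∨ G) = ¬A ∧ ¬G

¬A ∧ ¬G


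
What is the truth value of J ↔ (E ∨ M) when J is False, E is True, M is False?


J = False, E = True, M = False
Step 1: E ∨ M = True OR False = True
Step 2: J ↔ (True): true when both sides have same truth value.
Result: False ↔ True = False

False


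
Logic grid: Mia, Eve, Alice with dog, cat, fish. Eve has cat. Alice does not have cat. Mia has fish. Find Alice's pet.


From clues:
  Mia → fish
  Eve → cat
By elimination, Alice gets the remaining.

dog


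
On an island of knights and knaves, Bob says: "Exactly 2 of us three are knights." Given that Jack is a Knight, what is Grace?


Bob claims exactly 2 knights among Bob, Jack, Grace.
Given: Jack is a Knight.

Case 1: Bob is a Knight (tells truth)
  Then exactly 2 of the three are knights.
  Counting Bob, Jack: 2 knight(s) so far. Need 0 more → Grace = Knave.
Case 2: Bob is a Knave (lies)
  Then the count is NOT 2.
  If Grace = Knight, count = 2 = 2 → claim would be true, contradicts lie.
  If Grace = Knave, count = 1 ≠ 2 → lie confirmed ✓

Grace is a Knave.

Knave


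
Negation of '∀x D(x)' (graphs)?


Original: ∀x D(x)
Rule: ¬∀→∃, ¬∃→∀, negate predicate.
Negation: ∃x ¬D(x)

∃x ¬D(x)


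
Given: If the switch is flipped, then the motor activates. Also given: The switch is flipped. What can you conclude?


Modus ponens: P → Q, P ⊢ Q
P: the switch is flipped
Q: the motor activates
We have P → Q and P is true.
By modus ponens, Q must be true.

The motor activates


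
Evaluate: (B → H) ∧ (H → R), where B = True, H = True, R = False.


B = True, H = True, R = False
Step 1: B → H is false only when B=True and H=False. Result: True
Step 2: H → R is false only when H=True and R=False. Result: False
Step 3: True ∧ False = False

False


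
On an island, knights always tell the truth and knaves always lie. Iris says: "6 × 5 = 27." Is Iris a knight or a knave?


Statement: "6 × 5 = 27."
Actual: 6 × 5 = 30
Claimed: 27
Statement is FALSE → Iris lies → Knave

Knave


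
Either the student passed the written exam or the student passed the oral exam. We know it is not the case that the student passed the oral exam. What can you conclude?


Disjunctive syllogism: P ∨ Q, ¬P ⊢ Q
Disjunction: the student passed the written exam ∨ the student passed the oral exam
We know it is not the case that the student passed the oral exam.
By disjunctive syllogism, the other disjunct must be true.

The student passed the written exam


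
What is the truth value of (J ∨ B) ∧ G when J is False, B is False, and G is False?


J = False, B = False, G = False
Step 1: J ∨ B = False OR False = False
Step 2: False ∧ G = False AND False = False
OR is true when at least one operand is true; AND requires both.

False


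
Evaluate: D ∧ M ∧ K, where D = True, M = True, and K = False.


D = True, M = True, K = False
Step 1: D ∧ M = True AND True = True
Step 2: (True) ∧ K = (True) AND False = False
AND is true only when ALL operands are true.

False


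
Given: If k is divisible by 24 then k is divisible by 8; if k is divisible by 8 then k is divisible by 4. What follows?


Hypothetical syllogism: P → Q, Q → R ⊢ P → R
Premise 1: k is divisible by 24 → k is divisible by 8
Premise 2: k is divisible by 8 → k is divisible by 4
Chain the implications: the middle term (k is divisible by 8) links the two.
Conclusion: If k is divisible by 24, then k is divisible by 4.

If k is divisible by 24, then k is divisible by 4.


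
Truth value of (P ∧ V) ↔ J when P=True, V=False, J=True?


P = True, V = False, J = True
Expression: (P ∧ V) ↔ J
Step 1: P ∧ V = True AND False = False
Step 2: (False) ↔ J = (False iff True) = False

False


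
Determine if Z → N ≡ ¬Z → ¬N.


Expression 1: Z → N
Expression 2: ¬Z → ¬N
Truth table (Z N | Expr1 Expr2):
  T T |   T     T
  T F |   F     T   ← differ
  F T |   T     F   ← differ
  F F |   T     T
Counterexample: Z=T, N=F gives Expr1 = F but Expr2 = T, so the expressions are NOT logically equivalent.

No


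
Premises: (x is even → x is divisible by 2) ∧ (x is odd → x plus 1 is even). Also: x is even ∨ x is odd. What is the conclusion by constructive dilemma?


Constructive dilemma: (P → Q) ∧ (R → S), P ∨ R ⊢ Q ∨ S
Premise 1: x is even → x is divisible by 2
Premise 2: x is odd → x plus 1 is even
Premise 3: x is even ∨ x is odd
Case 1: Assuming x is even, then by Premise 1, x is divisible by 2.
Case 2: Assuming x is odd, then by Premise 2, x plus 1 is even.
Since one of x is even or x is odd must hold, we get x is divisible by 2 or x plus 1 is even.

x is divisible by 2 or x plus 1 is even.


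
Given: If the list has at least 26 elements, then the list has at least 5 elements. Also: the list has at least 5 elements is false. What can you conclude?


Modus tollens: P → Q, ¬Q ⊢ ¬P
P: the list has at least 26 elements
Q: the list has at least 5 elements
We have P → Q and Q is false.
By modus tollens, P must be false.

It is not the case that the list has at least 26 elements


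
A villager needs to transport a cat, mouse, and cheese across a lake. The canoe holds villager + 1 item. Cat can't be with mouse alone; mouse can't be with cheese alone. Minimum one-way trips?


1. villager+mouse → 2. villager ← 3. villager+cat → 4. villager+mouse ← 5. villager+cheese → 6. villager ← 7. villager+mouse →
Minimum trips = 7

7


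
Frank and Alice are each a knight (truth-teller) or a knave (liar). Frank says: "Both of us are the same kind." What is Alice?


Frank says: "Both of us are the same kind."
Case 1: Frank is a Knight (truth-teller)
  Statement is true → they ARE the same → Alice is also a Knight
Case 2: Frank is a Knave (liar)
  Statement is false → they are NOT the same → Alice is a Knight
In both cases, Alice is a Knight.

Knight


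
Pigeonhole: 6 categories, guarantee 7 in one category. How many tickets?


Pigeonhole: to guarantee k in one of n categories, need (k-1)×n + 1.
k = 7, n = 6
Minimum = (7-1) × 6 + 1 = 6 × 6 + 1

37


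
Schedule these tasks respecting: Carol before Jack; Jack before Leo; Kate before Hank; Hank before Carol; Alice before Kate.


Constraints: Carol before Jack; Jack before Leo; Kate before Hank; Hank before Carol; Alice before Kate
Method: repeatedly schedule the remaining task that has no remaining task required before it.
  Step 1: remaining {Jack, Alice, Kate, Carol, Hank, Leo}; every task except Alice still has a predecessor pending → schedule Alice.
  Step 2: remaining {Jack, Kate, Carol, Hank, Leo}; every task except Kate still has a predecessor pending → schedule Kate.
  Step 3: remaining {Jack, Carol, Hank, Leo}; every task except Hank still has a predecessor pending → schedule Hank.
  Step 4: remaining {Jack, Carol, Leo}; every task except Carol still has a predecessor pending → schedule Carol.
  Step 5: remaining {Jack, Leo}; every task except Jack still has a predecessor pending → schedule Jack.
  Step 6: only Leo remains → schedule Leo.
Resulting order:

Alice → Kate → Hank → Carol → Jack → Leo


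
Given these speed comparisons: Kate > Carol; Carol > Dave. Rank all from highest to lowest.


Constraints: Kate > Carol; Carol > Dave
Method: at each step, the next-highest is the one remaining person who never appears on the smaller side of a constraint between remaining people.
  Step 1: remaining {Dave, Kate, Carol}; on the smaller side: {Dave, Carol} → Kate is next (Kate > Carol).
  Step 2: remaining {Dave, Carol}; on the smaller side: {Dave} → Carol is next (Carol > Dave).
  Step 3: only Dave remains → lowest.
Final ranking (highest to lowest):

Kate > Carol > Dave


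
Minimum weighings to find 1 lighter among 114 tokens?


Each weighing has 3 outcomes (left heavy / balance / right heavy), so k weighings distinguish at most 3^k cases; splitting into three near-equal groups achieves this.
Need 3^k ≥ 114: 3^4 = 81 < 114 ≤ 3^5 = 243
k = ⌈log₃(114)⌉ = 5

5


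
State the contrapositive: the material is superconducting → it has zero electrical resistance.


Original: If the material is superconducting, then it has zero electrical resistance
Contrapositive: If ¬Q, then ¬P
Negate Q: not (it has zero electrical resistance)
Negate P: not (the material is superconducting)

If not (it has zero electrical resistance), then not (the material is superconducting).


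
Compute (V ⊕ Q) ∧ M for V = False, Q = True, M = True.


V = False, Q = True, M = True
Step 1: V ⊕ Q = False XOR True = True
Step 2: True ∧ M = True AND True = True
XOR true when exactly one of V,Q is true; then AND with M.

True


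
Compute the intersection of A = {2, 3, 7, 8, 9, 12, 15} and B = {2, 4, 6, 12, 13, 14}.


A = {2, 3, 7, 8, 9, 12, 15}
B = {2, 4, 6, 12, 13, 14}
Operation: intersection
Elements in both: 2, 12

{2, 12}


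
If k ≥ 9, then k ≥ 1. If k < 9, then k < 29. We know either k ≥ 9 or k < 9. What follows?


Constructive dilemma: (P → Q) ∧ (R → S), P ∨ R ⊢ Q ∨ S
Premise 1: k ≥ 9 → k ≥ 1
Premise 2: k < 9 → k < 29
Premise 3: k ≥ 9 ∨ k < 9
Case 1: Assuming k ≥ 9, then by Premise 1, k ≥ 1.
Case 2: Assuming k < 9, then by Premise 2, k < 29.
Since one of k ≥ 9 or k < 9 must hold, we get k ≥ 1 or k < 29.

k ≥ 1 or k < 29.


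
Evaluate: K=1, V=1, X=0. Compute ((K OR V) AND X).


K OR V = 1|1 = 1
1 AND 0 = 0

0


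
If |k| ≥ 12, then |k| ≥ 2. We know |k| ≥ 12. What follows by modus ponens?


Modus ponens: P → Q, P ⊢ Q
P: |k| ≥ 12
Q: |k| ≥ 2
We have P → Q and P is true.
By modus ponens, Q must be true.

|k| ≥ 2


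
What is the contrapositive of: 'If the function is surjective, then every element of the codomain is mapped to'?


Original: If the function is surjective, then every element of the codomain is mapped to
Contrapositive: If ¬Q, then ¬P
Negate Q: not (every element of the codomain is mapped to)
Negate P: not (the function is surjective)

If not (every element of the codomain is mapped to), then not (the function is surjective).


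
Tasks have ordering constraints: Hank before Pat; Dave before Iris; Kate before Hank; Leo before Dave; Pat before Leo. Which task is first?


Constraints: Hank before Pat; Dave before Iris; Kate before Hank; Leo before Dave; Pat before Leo
The first task can have nothing scheduled before it, so it must never appear on the right of a 'before'.
Tasks appearing after some 'before': Pat, Iris, Hank, Dave, Leo.
The only task not in that list is Kate → it is first.

Kate


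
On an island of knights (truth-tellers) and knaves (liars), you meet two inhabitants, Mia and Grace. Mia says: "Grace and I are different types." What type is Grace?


Mia says: "Grace and I are different types."
Case 1: Mia is a Knight (truth-teller)
  Statement is true → they ARE different → Grace is a Knave
Case 2: Mia is a Knave (liar)
  Statement is false → they are NOT different → Grace is a Knave
In both cases, Grace is a Knave.

Knave


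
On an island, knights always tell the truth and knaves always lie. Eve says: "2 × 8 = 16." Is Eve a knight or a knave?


Statement: "2 × 8 = 16."
Actual: 2 × 8 = 16
Claimed: 16
Statement is TRUE → Eve tells the truth → Knight

Knight


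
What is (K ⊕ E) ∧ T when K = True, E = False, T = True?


K = True, E = False, T = True
Step 1: K ⊕ E = True XOR False = True
Step 2: True ∧ T = True AND True = True
XOR true when exactly one of K,E is true; then AND with T.

True


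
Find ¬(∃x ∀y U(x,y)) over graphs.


Original: ∃x ∀y U(x,y)
Rule: ¬∀→∃, ¬∃→∀, negate predicate.
Negation: ∀x ∃y ¬U(x,y)

∀x ∃y ¬U(x,y)


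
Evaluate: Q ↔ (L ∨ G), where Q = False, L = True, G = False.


Q = False, L = True, G = False
Step 1: L ∨ G = True OR False = True
Step 2: Q ↔ (True): true when both sides have same truth value.
Result: False ↔ True = False

False


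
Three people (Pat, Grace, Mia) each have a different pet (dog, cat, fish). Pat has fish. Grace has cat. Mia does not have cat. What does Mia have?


From clues:
  Grace → cat
  Pat → fish
By elimination, Mia gets the remaining.

dog


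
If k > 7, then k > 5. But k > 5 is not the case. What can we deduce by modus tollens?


Modus tollens: P → Q, ¬Q ⊢ ¬P
P: k > 7
Q: k > 5
We have P → Q and Q is false.
By modus tollens, P must be false.

It is not the case that k > 7


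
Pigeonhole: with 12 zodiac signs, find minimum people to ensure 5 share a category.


Pigeonhole: to guarantee k in one of n categories, need (k-1)×n + 1.
k = 5, n = 12
Minimum = (5-1) × 12 + 1 = 4 × 12 + 1

49


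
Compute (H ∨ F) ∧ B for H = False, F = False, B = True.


H = False, F = False, B = True
Step 1: H ∨ F = False OR False = False
Step 2: False ∧ B = False AND True = False
OR is true when at least one operand is true; AND requires both.

False


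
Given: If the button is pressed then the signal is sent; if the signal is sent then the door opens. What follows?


Hypothetical syllogism: P → Q, Q → R ⊢ P → R
Premise 1: the button is pressed → the signal is sent
Premise 2: the signal is sent → the door opens
Chain the implications: the middle term (the signal is sent) links the two.
Conclusion: If the button is pressed, then the door opens.

If the button is pressed, then the door opens.


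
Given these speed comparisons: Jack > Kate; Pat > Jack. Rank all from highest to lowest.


Constraints: Jack > Kate; Pat > Jack
Method: at each step, the next-highest is the one remaining person who never appears on the smaller side of a constraint between remaining people.
  Step 1: remaining {Jack, Pat, Kate}; on the smaller side: {Jack, Kate} → Pat is next (Pat > Jack).
  Step 2: remaining {Jack, Kate}; on the smaller side: {Kate} → Jack is next (Jack > Kate).
  Step 3: only Kate remains → lowest.
Final ranking (highest to lowest):

Pat > Jack > Kate


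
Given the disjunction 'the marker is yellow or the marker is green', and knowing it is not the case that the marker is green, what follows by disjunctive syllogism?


Disjunctive syllogism: P ∨ Q, ¬P ⊢ Q
Disjunction: the marker is yellow ∨ the marker is green
We know it is not the case that the marker is green.
By disjunctive syllogism, the other disjunct must be true.

The marker is yellow


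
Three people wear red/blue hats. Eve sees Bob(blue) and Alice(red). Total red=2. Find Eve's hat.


Total red = 2, seen red = 1
Own red = 2 - 1 = 1
Eve's hat is red.

red


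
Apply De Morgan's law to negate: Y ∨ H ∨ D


De Morgan's law: ¬(P ∨ Q ∨ R) ≡ ¬P ∧ ¬Q ∧ ¬R
¬(Y ∨ H ∨ D) = ¬Y ∧ ¬H ∧ ¬D

¬Y ∧ ¬H ∧ ¬D


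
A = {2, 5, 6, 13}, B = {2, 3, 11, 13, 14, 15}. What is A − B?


A = {2, 5, 6, 13}
B = {2, 3, 11, 13, 14, 15}
Operation: difference A − B
In A but not B: 5, 6

{5, 6}


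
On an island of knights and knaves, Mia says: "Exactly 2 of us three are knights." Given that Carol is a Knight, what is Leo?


Mia claims exactly 2 knights among Mia, Carol, Leo.
Given: Carol is a Knight.

Case 1: Mia is a Knight (tells truth)
  Then exactly 2 of the three are knights.
  Counting Mia, Carol: 2 knight(s) so far. Need 0 more → Leo = Knave.
Case 2: Mia is a Knave (lies)
  Then the count is NOT 2.
  If Leo = Knight, count = 2 = 2 → claim would be true, contradicts lie.
  If Leo = Knave, count = 1 ≠ 2 → lie confirmed ✓

Leo is a Knave.

Knave


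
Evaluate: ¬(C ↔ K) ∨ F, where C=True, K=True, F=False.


C = True, K = True, F = False
Expression: ¬(C ↔ K) ∨ F
Step 1: C ↔ K = (True iff True) = True
Step 2: ¬(C ↔ K) = NOT True = False
Step 3: (False) ∨ F = False OR False = False

False


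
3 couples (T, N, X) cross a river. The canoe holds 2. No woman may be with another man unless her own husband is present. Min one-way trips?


Label couples T, N, X (H = husband, W = wife).
Counting alone: 6 people, the canoe carries 2 and someone must bring it back, so each round trip nets at most +1 on the far side until the last crossing → at least 9 trips. The jealousy constraint makes 9 impossible; the shortest valid schedule has 11:
1. WT+WN →  (far: WT,WN; near: HT,HN,HX,WX)
2. WT ←       (far: WN; near: HT,HN,HX,WT,WX)
3. WT+WX →  (far: WT,WN,WX; near: HT,HN,HX)
4. WT ←       (far: WN,WX; near: HT,HN,HX,WT)
5. HN+HX →  (far: HN,WN,HX,WX; near: HT,WT)
6. HN+WN ←  (far: HX,WX; near: HT,WT,HN,WN)
7. HT+HN →  (far: HT,HN,HX,WX; near: WT,WN)
8. WX ←       (far: HT,HN,HX; near: WT,WN,WX)
9. WT+WN →  (far: HT,WT,HN,WN,HX; near: WX)
10. HX ←      (far: HT,WT,HN,WN; near: HX,WX)
11. HX+WX → (far: all six; near: empty)
In every state each wife is either with her husband or with no other man.
Minimum trips = 11

11


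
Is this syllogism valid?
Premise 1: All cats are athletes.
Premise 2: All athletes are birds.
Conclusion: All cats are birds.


Premise 1: All cats are athletes.
Premise 2: All athletes are birds.
Conclusion: All cats are birds.
Barbara syllogism (AAA-1): All A are B, All B are C → All A are C.
Middle term (athletes) distributed in premise 2.

Valid


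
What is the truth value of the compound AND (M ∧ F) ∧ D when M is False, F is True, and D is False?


M = False, F = True, D = False
Step 1: M ∧ F = False AND True = False
Step 2: False ∧ D = False AND False = False
AND is true only when ALL operands are true.

False


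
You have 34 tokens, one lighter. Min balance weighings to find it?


Each weighing has 3 outcomes (left heavy / balance / right heavy), so k weighings distinguish at most 3^k cases; splitting into three near-equal groups achieves this.
Need 3^k ≥ 34: 3^3 = 27 < 34 ≤ 3^4 = 81
k = ⌈log₃(34)⌉ = 4

4


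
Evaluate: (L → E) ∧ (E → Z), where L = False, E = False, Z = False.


L = False, E = False, Z = False
Step 1: L → E is false only when L=True and E=False. Result: True
Step 2: E → Z is false only when E=True and Z=False. Result: True
Step 3: True ∧ True = True

True


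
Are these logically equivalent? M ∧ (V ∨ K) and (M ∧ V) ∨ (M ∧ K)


Expression 1: M ∧ (V ∨ K)
Expression 2: (M ∧ V) ∨ (M ∧ K)
Truth table (M V K | Expr1 Expr2):
  T T T |   T     T
  T T F |   T     T
  T F T |   T     T
  T F F |   F     F
  F T T |   F     F
  F T F |   F     F
  F F T |   F     F
  F F F |   F     F
All 8 rows agree, so the expressions are logically equivalent.

Yes


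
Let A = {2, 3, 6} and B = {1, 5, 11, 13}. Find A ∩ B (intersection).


A = {2, 3, 6}
B = {1, 5, 11, 13}
Operation: intersection
Elements in both: none

∅


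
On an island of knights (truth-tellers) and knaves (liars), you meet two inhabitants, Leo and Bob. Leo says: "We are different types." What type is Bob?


Leo says: "We are different types."
Case 1: Leo is a Knight (truth-teller)
  Statement is true → they ARE different → Bob is a Knave
Case 2: Leo is a Knave (liar)
  Statement is false → they are NOT different → Bob is a Knave
In both cases, Bob is a Knave.

Knave


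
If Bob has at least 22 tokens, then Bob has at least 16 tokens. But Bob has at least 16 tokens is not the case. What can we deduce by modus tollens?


Modus tollens: P → Q, ¬Q ⊢ ¬P
P: Bob has at least 22 tokens
Q: Bob has at least 16 tokens
We have P → Q and Q is false.
By modus tollens, P must be false.

It is not the case that Bob has at least 22 tokens


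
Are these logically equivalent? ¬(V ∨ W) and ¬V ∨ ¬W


Expression 1: ¬(V ∨ W)
Expression 2: ¬V ∨ ¬W
Truth table (V W | Expr1 Expr2):
  T T |   F     F
  T F |   F     T   ← differ
  F T |   F     T   ← differ
  F F |   T     T
Counterexample: V=T, W=F gives Expr1 = F but Expr2 = T, so the expressions are NOT logically equivalent.

No


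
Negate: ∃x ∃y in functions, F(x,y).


Original: ∃x ∃y F(x,y)
Rule: ¬∀→∃, ¬∃→∀, negate predicate.
Negation: ∀x ∀y ¬F(x,y)

∀x ∀y ¬F(x,y)


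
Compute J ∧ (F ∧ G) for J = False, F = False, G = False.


J = False, F = False, G = False
Step 1: F ∧ G = False AND False = False
Step 2: J ∧ False = False AND False = False
AND is true only when ALL operands are true.

False


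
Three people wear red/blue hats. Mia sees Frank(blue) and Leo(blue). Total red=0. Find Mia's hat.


Total red = 0, seen red = 0
Own red = 0 - 0 = 0
Mia's hat is blue.

blue


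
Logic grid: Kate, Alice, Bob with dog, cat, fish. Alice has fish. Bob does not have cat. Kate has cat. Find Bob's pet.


From clues:
  Kate → cat
  Alice → fish
By elimination, Bob gets the remaining.

dog


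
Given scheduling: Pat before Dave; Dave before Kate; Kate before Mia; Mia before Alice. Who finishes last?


Constraints: Pat before Dave; Dave before Kate; Kate before Mia; Mia before Alice
The last task can have nothing scheduled after it, so it must never appear on the left of a 'before'.
Tasks appearing before some other task: Pat, Dave, Kate, Mia.
The only task not in that list is Alice → it is last.

Alice


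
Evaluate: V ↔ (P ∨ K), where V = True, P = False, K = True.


V = True, P = False, K = True
Step 1: P ∨ K = False OR True = True
Step 2: V ↔ (True): true when both sides have same truth value.
Result: True ↔ True = True

True


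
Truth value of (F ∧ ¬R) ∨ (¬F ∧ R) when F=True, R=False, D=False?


F = True, R = False, D = False
Expression: (F ∧ ¬R) ∨ (¬F ∧ R)
Step 1: ¬R = NOT False = True
Step 2: F ∧ ¬R = True AND True = True
Step 3: ¬F = NOT True = False
Step 4: ¬F ∧ R = False AND False = False
Step 5: (True) ∨ (False) = True OR False = True

True


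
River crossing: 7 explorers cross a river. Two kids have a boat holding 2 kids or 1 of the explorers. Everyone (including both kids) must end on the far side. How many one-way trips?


Per crossing of one of the explorers: kids→, one←, one of the explorers→, one← = 4 trips
7 × 4 = 28, + 1 final kids→ = 29
Minimum trips = 29

29


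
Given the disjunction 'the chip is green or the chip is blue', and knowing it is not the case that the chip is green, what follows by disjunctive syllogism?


Disjunctive syllogism: P ∨ Q, ¬P ⊢ Q
Disjunction: the chip is green ∨ the chip is blue
We know it is not the case that the chip is green.
By disjunctive syllogism, the other disjunct must be true.

The chip is blue
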